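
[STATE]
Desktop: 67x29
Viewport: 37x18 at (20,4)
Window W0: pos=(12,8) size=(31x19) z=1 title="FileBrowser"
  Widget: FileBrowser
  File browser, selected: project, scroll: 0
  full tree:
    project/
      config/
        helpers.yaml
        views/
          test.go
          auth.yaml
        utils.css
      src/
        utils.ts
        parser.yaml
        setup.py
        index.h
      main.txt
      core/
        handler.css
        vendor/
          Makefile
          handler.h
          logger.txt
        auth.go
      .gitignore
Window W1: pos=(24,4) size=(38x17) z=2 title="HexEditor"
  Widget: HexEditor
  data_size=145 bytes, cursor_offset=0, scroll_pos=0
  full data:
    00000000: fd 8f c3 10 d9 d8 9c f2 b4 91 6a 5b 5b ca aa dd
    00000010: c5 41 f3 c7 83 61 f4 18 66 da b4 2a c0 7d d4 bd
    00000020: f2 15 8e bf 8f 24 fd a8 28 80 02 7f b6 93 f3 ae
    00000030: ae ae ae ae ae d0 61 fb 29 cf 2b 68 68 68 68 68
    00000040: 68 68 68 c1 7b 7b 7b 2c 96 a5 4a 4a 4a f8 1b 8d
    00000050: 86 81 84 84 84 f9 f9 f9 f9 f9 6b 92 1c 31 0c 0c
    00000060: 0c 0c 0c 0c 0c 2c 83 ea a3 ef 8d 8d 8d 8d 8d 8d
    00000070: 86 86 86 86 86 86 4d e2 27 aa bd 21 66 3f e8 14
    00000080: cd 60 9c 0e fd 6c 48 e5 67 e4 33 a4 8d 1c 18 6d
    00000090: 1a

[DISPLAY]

    ┏━━━━━━━━━━━━━━━━━━━━━━━━━━━━━━━━
    ┃ HexEditor                      
    ┠────────────────────────────────
    ┃00000000  FD 8f c3 10 d9 d8 9c f
━━━━┃00000010  c5 41 f3 c7 83 61 f4 1
owse┃00000020  f2 15 8e bf 8f 24 fd a
────┃00000030  ae ae ae ae ae d0 61 f
roje┃00000040  68 68 68 c1 7b 7b 7b 2
 con┃00000050  86 81 84 84 84 f9 f9 f
 src┃00000060  0c 0c 0c 0c 0c 2c 83 e
n.tx┃00000070  86 86 86 86 86 86 4d e
 cor┃00000080  cd 60 9c 0e fd 6c 48 e
tign┃00000090  1a                    
    ┃                                
    ┃                                
    ┃                                
    ┗━━━━━━━━━━━━━━━━━━━━━━━━━━━━━━━━
                      ┃              


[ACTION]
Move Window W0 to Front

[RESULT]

    ┏━━━━━━━━━━━━━━━━━━━━━━━━━━━━━━━━
    ┃ HexEditor                      
    ┠────────────────────────────────
    ┃00000000  FD 8f c3 10 d9 d8 9c f
━━━━━━━━━━━━━━━━━━━━━━┓ c7 83 61 f4 1
owser                 ┃ bf 8f 24 fd a
──────────────────────┨ ae ae d0 61 f
roject/               ┃ c1 7b 7b 7b 2
 config/              ┃ 84 84 f9 f9 f
 src/                 ┃ 0c 0c 2c 83 e
n.txt                 ┃ 86 86 86 4d e
 core/                ┃ 0e fd 6c 48 e
tignore               ┃              
                      ┃              
                      ┃              
                      ┃              
                      ┃━━━━━━━━━━━━━━
                      ┃              


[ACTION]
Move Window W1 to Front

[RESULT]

    ┏━━━━━━━━━━━━━━━━━━━━━━━━━━━━━━━━
    ┃ HexEditor                      
    ┠────────────────────────────────
    ┃00000000  FD 8f c3 10 d9 d8 9c f
━━━━┃00000010  c5 41 f3 c7 83 61 f4 1
owse┃00000020  f2 15 8e bf 8f 24 fd a
────┃00000030  ae ae ae ae ae d0 61 f
roje┃00000040  68 68 68 c1 7b 7b 7b 2
 con┃00000050  86 81 84 84 84 f9 f9 f
 src┃00000060  0c 0c 0c 0c 0c 2c 83 e
n.tx┃00000070  86 86 86 86 86 86 4d e
 cor┃00000080  cd 60 9c 0e fd 6c 48 e
tign┃00000090  1a                    
    ┃                                
    ┃                                
    ┃                                
    ┗━━━━━━━━━━━━━━━━━━━━━━━━━━━━━━━━
                      ┃              


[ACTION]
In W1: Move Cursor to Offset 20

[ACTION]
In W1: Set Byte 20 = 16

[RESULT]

    ┏━━━━━━━━━━━━━━━━━━━━━━━━━━━━━━━━
    ┃ HexEditor                      
    ┠────────────────────────────────
    ┃00000000  fd 8f c3 10 d9 d8 9c f
━━━━┃00000010  c5 41 f3 c7 16 61 f4 1
owse┃00000020  f2 15 8e bf 8f 24 fd a
────┃00000030  ae ae ae ae ae d0 61 f
roje┃00000040  68 68 68 c1 7b 7b 7b 2
 con┃00000050  86 81 84 84 84 f9 f9 f
 src┃00000060  0c 0c 0c 0c 0c 2c 83 e
n.tx┃00000070  86 86 86 86 86 86 4d e
 cor┃00000080  cd 60 9c 0e fd 6c 48 e
tign┃00000090  1a                    
    ┃                                
    ┃                                
    ┃                                
    ┗━━━━━━━━━━━━━━━━━━━━━━━━━━━━━━━━
                      ┃              


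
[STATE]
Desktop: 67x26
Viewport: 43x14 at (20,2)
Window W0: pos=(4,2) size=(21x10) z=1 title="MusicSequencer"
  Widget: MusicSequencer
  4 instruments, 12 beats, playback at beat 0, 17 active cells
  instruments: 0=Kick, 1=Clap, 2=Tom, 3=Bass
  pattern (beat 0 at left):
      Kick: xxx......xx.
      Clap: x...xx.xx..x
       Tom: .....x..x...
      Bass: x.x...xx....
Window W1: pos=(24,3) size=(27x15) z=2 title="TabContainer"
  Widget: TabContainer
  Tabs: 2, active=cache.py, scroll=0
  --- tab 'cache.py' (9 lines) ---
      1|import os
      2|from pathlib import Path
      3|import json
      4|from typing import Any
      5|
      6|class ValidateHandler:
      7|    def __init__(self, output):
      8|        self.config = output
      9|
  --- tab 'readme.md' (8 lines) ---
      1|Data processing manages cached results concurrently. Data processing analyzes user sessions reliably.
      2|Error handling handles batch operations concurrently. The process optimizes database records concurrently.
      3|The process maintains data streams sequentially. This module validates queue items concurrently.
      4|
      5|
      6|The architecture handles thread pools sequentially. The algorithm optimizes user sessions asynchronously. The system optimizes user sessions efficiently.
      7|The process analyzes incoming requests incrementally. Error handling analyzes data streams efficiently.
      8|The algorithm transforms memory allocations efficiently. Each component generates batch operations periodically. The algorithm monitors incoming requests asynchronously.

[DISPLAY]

━━━━┓                                      
    ┏━━━━━━━━━━━━━━━━━━━━━━━━━┓            
────┃ TabContainer            ┃            
01  ┠─────────────────────────┨            
█·  ┃[cache.py]│ readme.md    ┃            
·█  ┃─────────────────────────┃            
··  ┃import os                ┃            
··  ┃from pathlib import Path ┃            
    ┃import json              ┃            
━━━━┃from typing import Any   ┃            
    ┃                         ┃            
    ┃class ValidateHandler:   ┃            
    ┃    def __init__(self, ou┃            
    ┃        self.config = out┃            


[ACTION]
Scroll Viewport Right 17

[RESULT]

┓                                          
┏━━━━━━━━━━━━━━━━━━━━━━━━━┓                
┃ TabContainer            ┃                
┠─────────────────────────┨                
┃[cache.py]│ readme.md    ┃                
┃─────────────────────────┃                
┃import os                ┃                
┃from pathlib import Path ┃                
┃import json              ┃                
┃from typing import Any   ┃                
┃                         ┃                
┃class ValidateHandler:   ┃                
┃    def __init__(self, ou┃                
┃        self.config = out┃                


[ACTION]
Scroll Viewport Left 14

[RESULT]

━━━━━━━━━━━━━━┓                            
cSequencer    ┏━━━━━━━━━━━━━━━━━━━━━━━━━┓  
──────────────┃ TabContainer            ┃  
▼12345678901  ┠─────────────────────────┨  
███······██·  ┃[cache.py]│ readme.md    ┃  
█···██·██··█  ┃─────────────────────────┃  
·····█··█···  ┃import os                ┃  
█·█···██····  ┃from pathlib import Path ┃  
              ┃import json              ┃  
━━━━━━━━━━━━━━┃from typing import Any   ┃  
              ┃                         ┃  
              ┃class ValidateHandler:   ┃  
              ┃    def __init__(self, ou┃  
              ┃        self.config = out┃  


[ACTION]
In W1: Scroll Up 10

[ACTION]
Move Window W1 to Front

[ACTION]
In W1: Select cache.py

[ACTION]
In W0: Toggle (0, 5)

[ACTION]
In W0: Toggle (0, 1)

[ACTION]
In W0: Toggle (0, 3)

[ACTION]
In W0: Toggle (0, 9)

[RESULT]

━━━━━━━━━━━━━━┓                            
cSequencer    ┏━━━━━━━━━━━━━━━━━━━━━━━━━┓  
──────────────┃ TabContainer            ┃  
▼12345678901  ┠─────────────────────────┨  
█·██·█····█·  ┃[cache.py]│ readme.md    ┃  
█···██·██··█  ┃─────────────────────────┃  
·····█··█···  ┃import os                ┃  
█·█···██····  ┃from pathlib import Path ┃  
              ┃import json              ┃  
━━━━━━━━━━━━━━┃from typing import Any   ┃  
              ┃                         ┃  
              ┃class ValidateHandler:   ┃  
              ┃    def __init__(self, ou┃  
              ┃        self.config = out┃  


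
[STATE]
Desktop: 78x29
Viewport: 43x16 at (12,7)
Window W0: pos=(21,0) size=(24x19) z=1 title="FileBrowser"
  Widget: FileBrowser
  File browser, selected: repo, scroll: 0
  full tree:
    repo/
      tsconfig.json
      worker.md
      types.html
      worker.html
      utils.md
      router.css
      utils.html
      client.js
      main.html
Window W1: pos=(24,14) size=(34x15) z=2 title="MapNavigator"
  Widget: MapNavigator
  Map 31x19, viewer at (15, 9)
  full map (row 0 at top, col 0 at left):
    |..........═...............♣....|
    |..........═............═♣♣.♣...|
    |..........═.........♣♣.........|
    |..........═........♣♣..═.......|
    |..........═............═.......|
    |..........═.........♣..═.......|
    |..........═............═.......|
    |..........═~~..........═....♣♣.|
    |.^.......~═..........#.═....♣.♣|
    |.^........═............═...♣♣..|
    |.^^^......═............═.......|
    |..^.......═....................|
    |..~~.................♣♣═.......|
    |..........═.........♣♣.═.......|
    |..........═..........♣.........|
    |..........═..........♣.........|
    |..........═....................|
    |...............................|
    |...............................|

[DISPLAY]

         ┃    worker.html       ┃          
         ┃    utils.md          ┃          
         ┃    router.css        ┃          
         ┃    utils.html        ┃          
         ┃    client.js         ┃          
         ┃    main.html         ┃          
         ┃                      ┃          
         ┃  ┏━━━━━━━━━━━━━━━━━━━━━━━━━━━━━━
         ┃  ┃ MapNavigator                 
         ┃  ┠──────────────────────────────
         ┃  ┃ ..........═............═.....
         ┗━━┃ ..........═.........♣..═.....
            ┃ ..........═............═.....
            ┃ ..........═~~..........═....♣
            ┃ .^.......~═..........#.═....♣
            ┃ .^........═....@.......═...♣♣


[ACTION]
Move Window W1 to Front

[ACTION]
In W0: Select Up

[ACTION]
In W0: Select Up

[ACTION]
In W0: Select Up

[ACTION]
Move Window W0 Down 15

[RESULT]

                                           
                                           
                                           
         ┏━━━━━━━━━━━━━━━━━━━━━━┓          
         ┃ FileBrowser          ┃          
         ┠──────────────────────┨          
         ┃> [-] repo/           ┃          
         ┃  ┏━━━━━━━━━━━━━━━━━━━━━━━━━━━━━━
         ┃  ┃ MapNavigator                 
         ┃  ┠──────────────────────────────
         ┃  ┃ ..........═............═.....
         ┃  ┃ ..........═.........♣..═.....
         ┃  ┃ ..........═............═.....
         ┃  ┃ ..........═~~..........═....♣
         ┃  ┃ .^.......~═..........#.═....♣
         ┃  ┃ .^........═....@.......═...♣♣


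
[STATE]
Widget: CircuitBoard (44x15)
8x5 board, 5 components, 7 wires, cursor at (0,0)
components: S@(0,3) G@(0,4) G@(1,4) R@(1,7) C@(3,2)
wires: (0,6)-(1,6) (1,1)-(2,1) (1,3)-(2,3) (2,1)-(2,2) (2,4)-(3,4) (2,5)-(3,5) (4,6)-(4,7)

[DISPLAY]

   0 1 2 3 4 5 6 7                          
0  [.]          S   G       ·               
                            │               
1       ·       ·   G       ·   R           
        │       │                           
2       · ─ ·   ·   ·   ·                   
                    │   │                   
3           C       ·   ·                   
                                            
4                           · ─ ·           
Cursor: (0,0)                               
                                            
                                            
                                            
                                            


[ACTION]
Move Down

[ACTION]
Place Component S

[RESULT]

   0 1 2 3 4 5 6 7                          
0               S   G       ·               
                            │               
1  [S]  ·       ·   G       ·   R           
        │       │                           
2       · ─ ·   ·   ·   ·                   
                    │   │                   
3           C       ·   ·                   
                                            
4                           · ─ ·           
Cursor: (1,0)                               
                                            
                                            
                                            
                                            


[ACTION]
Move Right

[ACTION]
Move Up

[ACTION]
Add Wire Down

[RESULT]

   0 1 2 3 4 5 6 7                          
0      [.]      S   G       ·               
        │                   │               
1   S   ·       ·   G       ·   R           
        │       │                           
2       · ─ ·   ·   ·   ·                   
                    │   │                   
3           C       ·   ·                   
                                            
4                           · ─ ·           
Cursor: (0,1)                               
                                            
                                            
                                            
                                            


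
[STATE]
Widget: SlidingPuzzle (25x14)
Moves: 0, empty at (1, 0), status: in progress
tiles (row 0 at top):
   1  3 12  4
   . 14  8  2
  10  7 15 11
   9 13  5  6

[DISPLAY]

┌────┬────┬────┬────┐    
│  1 │  3 │ 12 │  4 │    
├────┼────┼────┼────┤    
│    │ 14 │  8 │  2 │    
├────┼────┼────┼────┤    
│ 10 │  7 │ 15 │ 11 │    
├────┼────┼────┼────┤    
│  9 │ 13 │  5 │  6 │    
└────┴────┴────┴────┘    
Moves: 0                 
                         
                         
                         
                         


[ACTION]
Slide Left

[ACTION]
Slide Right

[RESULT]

┌────┬────┬────┬────┐    
│  1 │  3 │ 12 │  4 │    
├────┼────┼────┼────┤    
│    │ 14 │  8 │  2 │    
├────┼────┼────┼────┤    
│ 10 │  7 │ 15 │ 11 │    
├────┼────┼────┼────┤    
│  9 │ 13 │  5 │  6 │    
└────┴────┴────┴────┘    
Moves: 2                 
                         
                         
                         
                         


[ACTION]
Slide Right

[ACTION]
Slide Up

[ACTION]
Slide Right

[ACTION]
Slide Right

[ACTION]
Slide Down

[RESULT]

┌────┬────┬────┬────┐    
│  1 │  3 │ 12 │  4 │    
├────┼────┼────┼────┤    
│    │ 14 │  8 │  2 │    
├────┼────┼────┼────┤    
│ 10 │  7 │ 15 │ 11 │    
├────┼────┼────┼────┤    
│  9 │ 13 │  5 │  6 │    
└────┴────┴────┴────┘    
Moves: 4                 
                         
                         
                         
                         


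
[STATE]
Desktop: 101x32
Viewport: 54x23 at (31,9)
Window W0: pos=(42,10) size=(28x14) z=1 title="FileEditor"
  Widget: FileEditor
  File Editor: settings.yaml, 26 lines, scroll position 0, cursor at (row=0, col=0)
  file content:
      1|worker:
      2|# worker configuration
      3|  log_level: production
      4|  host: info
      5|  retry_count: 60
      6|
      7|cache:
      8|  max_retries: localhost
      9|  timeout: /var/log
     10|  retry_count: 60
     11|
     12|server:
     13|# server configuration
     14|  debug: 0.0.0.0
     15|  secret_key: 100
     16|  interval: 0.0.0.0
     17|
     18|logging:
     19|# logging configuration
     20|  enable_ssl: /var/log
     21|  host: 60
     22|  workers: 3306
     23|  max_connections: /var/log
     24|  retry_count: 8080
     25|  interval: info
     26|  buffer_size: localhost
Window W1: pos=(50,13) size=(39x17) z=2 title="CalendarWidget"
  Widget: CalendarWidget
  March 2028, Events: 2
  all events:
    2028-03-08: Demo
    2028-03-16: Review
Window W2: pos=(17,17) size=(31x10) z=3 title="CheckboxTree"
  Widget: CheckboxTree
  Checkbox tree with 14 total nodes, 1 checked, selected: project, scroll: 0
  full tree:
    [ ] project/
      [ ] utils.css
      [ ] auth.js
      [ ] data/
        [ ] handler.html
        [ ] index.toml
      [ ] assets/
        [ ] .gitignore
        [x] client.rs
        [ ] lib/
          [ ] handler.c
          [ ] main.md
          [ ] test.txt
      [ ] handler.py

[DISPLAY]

                                                      
           ┏━━━━━━━━━━━━━━━━━━━━━━━━━━┓               
           ┃ FileEditor               ┃               
           ┠──────────────────────────┨               
           ┃█orker:┏━━━━━━━━━━━━━━━━━━━━━━━━━━━━━━━━━━
           ┃# worke┃ CalendarWidget                   
           ┃  log_l┠──────────────────────────────────
           ┃  host:┃              March 2028          
━━━━━━━━━━━━━━━━┓ry┃Mo Tu We Th Fr Sa Su              
                ┃  ┃       1  2  3  4  5              
────────────────┨: ┃ 6  7  8*  9 10 11 12             
                ┃_r┃13 14 15 16* 17 18 19             
css             ┃eo┃20 21 22 23 24 25 26              
s               ┃ry┃27 28 29 30 31                    
                ┃━━┃                                  
ler.html        ┃  ┃                                  
x.toml          ┃  ┃                                  
━━━━━━━━━━━━━━━━┛  ┃                                  
                   ┃                                  
                   ┃                                  
                   ┗━━━━━━━━━━━━━━━━━━━━━━━━━━━━━━━━━━
                                                      
                                                      


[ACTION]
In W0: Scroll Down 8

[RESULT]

                                                      
           ┏━━━━━━━━━━━━━━━━━━━━━━━━━━┓               
           ┃ FileEditor               ┃               
           ┠──────────────────────────┨               
           ┃  timeo┏━━━━━━━━━━━━━━━━━━━━━━━━━━━━━━━━━━
           ┃  retry┃ CalendarWidget                   
           ┃       ┠──────────────────────────────────
           ┃server:┃              March 2028          
━━━━━━━━━━━━━━━━┓ve┃Mo Tu We Th Fr Sa Su              
                ┃ug┃       1  2  3  4  5              
────────────────┨re┃ 6  7  8*  9 10 11 12             
                ┃er┃13 14 15 16* 17 18 19             
css             ┃  ┃20 21 22 23 24 25 26              
s               ┃ng┃27 28 29 30 31                    
                ┃━━┃                                  
ler.html        ┃  ┃                                  
x.toml          ┃  ┃                                  
━━━━━━━━━━━━━━━━┛  ┃                                  
                   ┃                                  
                   ┃                                  
                   ┗━━━━━━━━━━━━━━━━━━━━━━━━━━━━━━━━━━
                                                      
                                                      


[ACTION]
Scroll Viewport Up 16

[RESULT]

                                                      
                                                      
                                                      
                                                      
                                                      
                                                      
                                                      
                                                      
                                                      
                                                      
           ┏━━━━━━━━━━━━━━━━━━━━━━━━━━┓               
           ┃ FileEditor               ┃               
           ┠──────────────────────────┨               
           ┃  timeo┏━━━━━━━━━━━━━━━━━━━━━━━━━━━━━━━━━━
           ┃  retry┃ CalendarWidget                   
           ┃       ┠──────────────────────────────────
           ┃server:┃              March 2028          
━━━━━━━━━━━━━━━━┓ve┃Mo Tu We Th Fr Sa Su              
                ┃ug┃       1  2  3  4  5              
────────────────┨re┃ 6  7  8*  9 10 11 12             
                ┃er┃13 14 15 16* 17 18 19             
css             ┃  ┃20 21 22 23 24 25 26              
s               ┃ng┃27 28 29 30 31                    


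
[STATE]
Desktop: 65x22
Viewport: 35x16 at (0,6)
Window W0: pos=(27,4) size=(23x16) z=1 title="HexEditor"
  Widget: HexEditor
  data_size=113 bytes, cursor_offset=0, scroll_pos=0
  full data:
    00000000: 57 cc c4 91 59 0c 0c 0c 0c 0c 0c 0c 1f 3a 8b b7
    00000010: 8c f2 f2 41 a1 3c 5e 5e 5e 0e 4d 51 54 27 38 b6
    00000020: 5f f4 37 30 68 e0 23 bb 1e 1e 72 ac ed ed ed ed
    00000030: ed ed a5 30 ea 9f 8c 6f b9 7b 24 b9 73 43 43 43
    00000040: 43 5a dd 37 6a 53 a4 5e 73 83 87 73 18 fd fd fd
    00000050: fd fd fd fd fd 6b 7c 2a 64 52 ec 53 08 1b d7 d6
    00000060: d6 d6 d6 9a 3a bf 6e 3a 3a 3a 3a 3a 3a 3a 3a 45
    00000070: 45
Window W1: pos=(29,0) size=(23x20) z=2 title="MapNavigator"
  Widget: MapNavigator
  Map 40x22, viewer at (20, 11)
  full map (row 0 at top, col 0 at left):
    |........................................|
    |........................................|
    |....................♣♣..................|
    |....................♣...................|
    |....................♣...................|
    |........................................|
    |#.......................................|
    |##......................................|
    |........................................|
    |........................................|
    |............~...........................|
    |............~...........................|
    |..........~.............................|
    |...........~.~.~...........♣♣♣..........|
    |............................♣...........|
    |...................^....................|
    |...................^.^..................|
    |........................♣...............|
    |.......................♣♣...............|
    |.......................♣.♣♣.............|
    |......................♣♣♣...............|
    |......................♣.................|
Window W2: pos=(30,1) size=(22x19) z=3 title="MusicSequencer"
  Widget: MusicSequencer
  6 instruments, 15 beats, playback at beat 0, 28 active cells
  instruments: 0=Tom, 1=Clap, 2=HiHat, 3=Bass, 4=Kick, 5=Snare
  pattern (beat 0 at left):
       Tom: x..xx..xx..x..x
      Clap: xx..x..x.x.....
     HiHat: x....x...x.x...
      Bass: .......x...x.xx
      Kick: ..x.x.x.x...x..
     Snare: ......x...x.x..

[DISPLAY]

                           ┠─┃┃  Cl
                           ┃0┃┃ HiH
                           ┃0┃┃  Ba
                           ┃0┃┃  Ki
                           ┃0┃┃ Sna
                           ┃0┃┃    
                           ┃0┃┃    
                           ┃0┃┃    
                           ┃0┃┃    
                           ┃ ┃┃    
                           ┃ ┃┃    
                           ┃ ┃┃    
                           ┃ ┃┃    
                           ┗━┗┗━━━━
                                   
                                   


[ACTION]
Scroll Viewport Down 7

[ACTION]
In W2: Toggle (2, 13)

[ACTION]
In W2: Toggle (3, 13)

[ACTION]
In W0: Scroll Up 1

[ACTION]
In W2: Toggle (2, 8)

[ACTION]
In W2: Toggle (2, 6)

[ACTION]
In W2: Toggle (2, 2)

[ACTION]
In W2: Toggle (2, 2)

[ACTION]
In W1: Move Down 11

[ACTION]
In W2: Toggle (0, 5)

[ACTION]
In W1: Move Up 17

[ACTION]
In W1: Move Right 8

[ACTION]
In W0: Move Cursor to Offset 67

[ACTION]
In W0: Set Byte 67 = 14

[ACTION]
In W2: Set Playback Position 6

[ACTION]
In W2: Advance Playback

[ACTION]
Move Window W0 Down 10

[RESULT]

                           ┏━┃┃  Cl
                           ┃ ┃┃ HiH
                           ┠─┃┃  Ba
                           ┃0┃┃  Ki
                           ┃0┃┃ Sna
                           ┃0┃┃    
                           ┃0┃┃    
                           ┃0┃┃    
                           ┃0┃┃    
                           ┃0┃┃    
                           ┃0┃┃    
                           ┃ ┃┃    
                           ┃ ┃┃    
                           ┃ ┗┗━━━━
                           ┃       
                           ┗━━━━━━━


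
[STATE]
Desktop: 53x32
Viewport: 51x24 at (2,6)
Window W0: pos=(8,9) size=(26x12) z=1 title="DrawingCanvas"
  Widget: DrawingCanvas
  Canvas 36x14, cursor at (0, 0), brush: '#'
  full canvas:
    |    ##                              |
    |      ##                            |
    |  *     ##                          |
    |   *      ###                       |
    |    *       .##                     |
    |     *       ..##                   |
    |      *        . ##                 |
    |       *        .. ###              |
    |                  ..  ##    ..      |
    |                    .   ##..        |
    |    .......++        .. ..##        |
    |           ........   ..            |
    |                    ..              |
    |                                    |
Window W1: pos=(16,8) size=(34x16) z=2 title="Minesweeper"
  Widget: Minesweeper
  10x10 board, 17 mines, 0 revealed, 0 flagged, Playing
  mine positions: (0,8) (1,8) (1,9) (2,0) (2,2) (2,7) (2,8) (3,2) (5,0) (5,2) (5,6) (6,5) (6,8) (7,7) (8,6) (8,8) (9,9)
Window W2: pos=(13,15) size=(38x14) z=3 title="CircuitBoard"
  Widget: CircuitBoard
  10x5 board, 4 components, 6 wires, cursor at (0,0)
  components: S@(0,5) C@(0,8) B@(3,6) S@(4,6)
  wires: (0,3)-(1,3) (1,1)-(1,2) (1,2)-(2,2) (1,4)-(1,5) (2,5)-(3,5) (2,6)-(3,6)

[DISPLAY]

                                                   
                                                   
              ┏━━━━━━━━━━━━━━━━━━━━━━━━━━━━━━━━┓   
      ┏━━━━━━━┃ Minesweeper                    ┃   
      ┃ Drawin┠────────────────────────────────┨   
      ┠───────┃■■■■■■■■■■                      ┃   
      ┃+   ## ┃■■■■■■■■■■                      ┃   
      ┃      #┃■■■■■■■■■■                      ┃   
      ┃  *    ┃■■■■■■■■■■                      ┃   
      ┃   *┏━━━━━━━━━━━━━━━━━━━━━━━━━━━━━━━━━━━━┓  
      ┃    ┃ CircuitBoard                       ┃  
      ┃    ┠────────────────────────────────────┨  
      ┃    ┃   0 1 2 3 4 5 6 7 8 9              ┃  
      ┃    ┃0  [.]          ·       S           ┃  
      ┗━━━━┃                │                   ┃  
           ┃1       · ─ ·   ·   · ─ ·           ┃  
           ┃            │                       ┃  
           ┃2           ·           ·   ·       ┃  
           ┃                        │   │       ┃  
           ┃3                       ·   B       ┃  
           ┃                                    ┃  
           ┃4                           S       ┃  
           ┗━━━━━━━━━━━━━━━━━━━━━━━━━━━━━━━━━━━━┛  
                                                   


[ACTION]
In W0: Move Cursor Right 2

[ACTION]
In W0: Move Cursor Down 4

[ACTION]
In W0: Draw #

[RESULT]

                                                   
                                                   
              ┏━━━━━━━━━━━━━━━━━━━━━━━━━━━━━━━━┓   
      ┏━━━━━━━┃ Minesweeper                    ┃   
      ┃ Drawin┠────────────────────────────────┨   
      ┠───────┃■■■■■■■■■■                      ┃   
      ┃    ## ┃■■■■■■■■■■                      ┃   
      ┃      #┃■■■■■■■■■■                      ┃   
      ┃  *    ┃■■■■■■■■■■                      ┃   
      ┃   *┏━━━━━━━━━━━━━━━━━━━━━━━━━━━━━━━━━━━━┓  
      ┃  # ┃ CircuitBoard                       ┃  
      ┃    ┠────────────────────────────────────┨  
      ┃    ┃   0 1 2 3 4 5 6 7 8 9              ┃  
      ┃    ┃0  [.]          ·       S           ┃  
      ┗━━━━┃                │                   ┃  
           ┃1       · ─ ·   ·   · ─ ·           ┃  
           ┃            │                       ┃  
           ┃2           ·           ·   ·       ┃  
           ┃                        │   │       ┃  
           ┃3                       ·   B       ┃  
           ┃                                    ┃  
           ┃4                           S       ┃  
           ┗━━━━━━━━━━━━━━━━━━━━━━━━━━━━━━━━━━━━┛  
                                                   


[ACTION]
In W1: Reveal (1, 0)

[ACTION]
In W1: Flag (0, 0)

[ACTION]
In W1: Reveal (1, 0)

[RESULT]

                                                   
                                                   
              ┏━━━━━━━━━━━━━━━━━━━━━━━━━━━━━━━━┓   
      ┏━━━━━━━┃ Minesweeper                    ┃   
      ┃ Drawin┠────────────────────────────────┨   
      ┠───────┃⚑■■■■■■■■■                      ┃   
      ┃    ## ┃1■■■■■■■■■                      ┃   
      ┃      #┃■■■■■■■■■■                      ┃   
      ┃  *    ┃■■■■■■■■■■                      ┃   
      ┃   *┏━━━━━━━━━━━━━━━━━━━━━━━━━━━━━━━━━━━━┓  
      ┃  # ┃ CircuitBoard                       ┃  
      ┃    ┠────────────────────────────────────┨  
      ┃    ┃   0 1 2 3 4 5 6 7 8 9              ┃  
      ┃    ┃0  [.]          ·       S           ┃  
      ┗━━━━┃                │                   ┃  
           ┃1       · ─ ·   ·   · ─ ·           ┃  
           ┃            │                       ┃  
           ┃2           ·           ·   ·       ┃  
           ┃                        │   │       ┃  
           ┃3                       ·   B       ┃  
           ┃                                    ┃  
           ┃4                           S       ┃  
           ┗━━━━━━━━━━━━━━━━━━━━━━━━━━━━━━━━━━━━┛  
                                                   


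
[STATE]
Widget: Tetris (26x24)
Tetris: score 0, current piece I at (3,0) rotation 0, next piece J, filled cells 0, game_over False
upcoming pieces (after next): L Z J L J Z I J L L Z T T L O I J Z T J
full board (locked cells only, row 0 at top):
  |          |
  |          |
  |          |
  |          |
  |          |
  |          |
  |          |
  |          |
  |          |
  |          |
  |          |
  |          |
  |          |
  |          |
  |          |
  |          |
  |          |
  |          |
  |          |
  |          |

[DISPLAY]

   ████   │Next:          
          │█              
          │███            
          │               
          │               
          │               
          │Score:         
          │0              
          │               
          │               
          │               
          │               
          │               
          │               
          │               
          │               
          │               
          │               
          │               
          │               
          │               
          │               
          │               
          │               


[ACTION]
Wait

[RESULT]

          │Next:          
   ████   │█              
          │███            
          │               
          │               
          │               
          │Score:         
          │0              
          │               
          │               
          │               
          │               
          │               
          │               
          │               
          │               
          │               
          │               
          │               
          │               
          │               
          │               
          │               
          │               


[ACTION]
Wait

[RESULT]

          │Next:          
          │█              
   ████   │███            
          │               
          │               
          │               
          │Score:         
          │0              
          │               
          │               
          │               
          │               
          │               
          │               
          │               
          │               
          │               
          │               
          │               
          │               
          │               
          │               
          │               
          │               


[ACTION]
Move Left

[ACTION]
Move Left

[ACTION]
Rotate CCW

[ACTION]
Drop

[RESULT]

          │Next:          
          │█              
          │███            
 █        │               
 █        │               
 █        │               
 █        │Score:         
          │0              
          │               
          │               
          │               
          │               
          │               
          │               
          │               
          │               
          │               
          │               
          │               
          │               
          │               
          │               
          │               
          │               


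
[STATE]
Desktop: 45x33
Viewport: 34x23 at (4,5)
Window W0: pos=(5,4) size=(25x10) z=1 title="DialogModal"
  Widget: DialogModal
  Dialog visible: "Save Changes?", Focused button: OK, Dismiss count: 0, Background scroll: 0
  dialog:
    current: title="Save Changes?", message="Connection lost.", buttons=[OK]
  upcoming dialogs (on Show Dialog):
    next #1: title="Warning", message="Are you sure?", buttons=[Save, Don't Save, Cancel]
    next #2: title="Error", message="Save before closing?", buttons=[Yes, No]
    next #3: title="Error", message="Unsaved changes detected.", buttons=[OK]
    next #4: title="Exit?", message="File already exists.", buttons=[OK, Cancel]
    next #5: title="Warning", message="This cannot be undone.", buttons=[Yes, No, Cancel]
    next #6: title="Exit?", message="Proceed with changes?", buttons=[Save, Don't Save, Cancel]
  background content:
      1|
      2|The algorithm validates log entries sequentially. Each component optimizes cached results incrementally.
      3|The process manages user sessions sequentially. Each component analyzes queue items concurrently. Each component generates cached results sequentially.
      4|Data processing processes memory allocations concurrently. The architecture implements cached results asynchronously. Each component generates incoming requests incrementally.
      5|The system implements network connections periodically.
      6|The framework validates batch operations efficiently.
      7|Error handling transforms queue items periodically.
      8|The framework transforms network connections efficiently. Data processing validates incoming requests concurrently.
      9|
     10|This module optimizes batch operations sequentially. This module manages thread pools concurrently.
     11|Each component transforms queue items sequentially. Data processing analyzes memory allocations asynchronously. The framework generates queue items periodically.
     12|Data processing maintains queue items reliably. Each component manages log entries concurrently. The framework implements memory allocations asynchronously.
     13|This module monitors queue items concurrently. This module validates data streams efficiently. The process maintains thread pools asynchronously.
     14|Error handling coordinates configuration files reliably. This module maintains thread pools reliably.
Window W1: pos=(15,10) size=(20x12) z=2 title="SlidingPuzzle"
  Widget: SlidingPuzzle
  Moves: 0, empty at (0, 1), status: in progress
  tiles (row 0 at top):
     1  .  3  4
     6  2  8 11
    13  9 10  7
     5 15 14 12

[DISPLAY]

 ┃ DialogModal           ┃        
 ┠───────────────────────┨        
 ┃  ┌─────────────────┐  ┃        
 ┃Th│  Save Changes?  │es┃        
 ┃Th│ Connection lost.│se┃        
 ┃Da│      ┏━━━━━━━━━━━━━━━━━━┓   
 ┃Th└──────┃ SlidingPuzzle    ┃   
 ┃The frame┠──────────────────┨   
 ┗━━━━━━━━━┃┌────┬────┬────┬──┃   
           ┃│  1 │    │  3 │  ┃   
           ┃├────┼────┼────┼──┃   
           ┃│  6 │  2 │  8 │ 1┃   
           ┃├────┼────┼────┼──┃   
           ┃│ 13 │  9 │ 10 │  ┃   
           ┃├────┼────┼────┼──┃   
           ┃│  5 │ 15 │ 14 │ 1┃   
           ┗━━━━━━━━━━━━━━━━━━┛   
                                  
                                  
                                  
                                  
                                  
                                  


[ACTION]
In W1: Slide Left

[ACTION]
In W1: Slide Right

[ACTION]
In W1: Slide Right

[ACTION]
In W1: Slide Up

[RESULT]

 ┃ DialogModal           ┃        
 ┠───────────────────────┨        
 ┃  ┌─────────────────┐  ┃        
 ┃Th│  Save Changes?  │es┃        
 ┃Th│ Connection lost.│se┃        
 ┃Da│      ┏━━━━━━━━━━━━━━━━━━┓   
 ┃Th└──────┃ SlidingPuzzle    ┃   
 ┃The frame┠──────────────────┨   
 ┗━━━━━━━━━┃┌────┬────┬────┬──┃   
           ┃│  6 │  1 │  3 │  ┃   
           ┃├────┼────┼────┼──┃   
           ┃│    │  2 │  8 │ 1┃   
           ┃├────┼────┼────┼──┃   
           ┃│ 13 │  9 │ 10 │  ┃   
           ┃├────┼────┼────┼──┃   
           ┃│  5 │ 15 │ 14 │ 1┃   
           ┗━━━━━━━━━━━━━━━━━━┛   
                                  
                                  
                                  
                                  
                                  
                                  
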